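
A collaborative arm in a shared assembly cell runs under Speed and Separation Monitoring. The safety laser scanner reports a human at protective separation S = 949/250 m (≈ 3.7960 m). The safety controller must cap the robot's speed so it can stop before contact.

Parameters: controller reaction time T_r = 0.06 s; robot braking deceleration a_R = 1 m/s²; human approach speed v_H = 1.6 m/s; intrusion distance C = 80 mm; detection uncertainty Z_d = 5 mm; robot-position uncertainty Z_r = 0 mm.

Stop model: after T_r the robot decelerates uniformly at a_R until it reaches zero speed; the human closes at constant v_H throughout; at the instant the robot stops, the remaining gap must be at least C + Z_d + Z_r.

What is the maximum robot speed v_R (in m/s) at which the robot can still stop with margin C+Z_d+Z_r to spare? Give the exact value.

v_R_max = 3/2 m/s = 1.5000 m/s

at the boundary: (1/2)·v² + (83/50)·v + (-723/200) = 0
  disc = (83/50)² − 4·(1/2)·(-723/200) = 6241/625 ; √disc = 79/25
  v_R = (−(83/50) + 79/25) / (2·(1/2)) = 3/2 m/s
check:
T_s = v_R/a_R = (3/2)/1 = 1.5000 s
robot in T_r: 1.5000·0.0600 = 0.0900 m
robot covers 1.5000·1.5000 − ½·1.0000·1.5000² = 1.1250 m while stopping
person approaches 1.6000·(0.0600+1.5000) = 2.4960 m
margins: 0.0800+0.0050+0.0000 = 0.0850 m
sum ≈ 0.0900+1.1250+2.4960+0.0850 ≈ 3.7960 m = S ✓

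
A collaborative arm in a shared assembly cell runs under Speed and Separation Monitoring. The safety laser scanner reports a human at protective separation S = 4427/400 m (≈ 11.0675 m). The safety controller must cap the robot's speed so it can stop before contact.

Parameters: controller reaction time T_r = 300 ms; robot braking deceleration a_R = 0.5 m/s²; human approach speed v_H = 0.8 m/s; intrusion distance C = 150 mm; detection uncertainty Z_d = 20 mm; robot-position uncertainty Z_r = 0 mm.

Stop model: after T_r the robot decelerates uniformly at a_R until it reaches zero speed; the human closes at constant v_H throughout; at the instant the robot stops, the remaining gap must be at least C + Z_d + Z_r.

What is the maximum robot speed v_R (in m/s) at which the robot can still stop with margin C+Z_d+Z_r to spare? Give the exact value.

at the boundary: (1)·v² + (19/10)·v + (-4263/400) = 0
  disc = (19/10)² − 4·(1)·(-4263/400) = 1156/25 ; √disc = 34/5
  v_R = (−(19/10) + 34/5) / (2·(1)) = 49/20 m/s
check:
T_s = v_R/a_R = (49/20)/(1/2) = 4.9000 s
reaction-phase robot travel = 2.4500·0.3000 = 0.7350 m
braking distance = 2.4500²/(2·0.5000) = 6.0025 m
person approaches 0.8000·(0.3000+4.9000) = 4.1600 m
residual clearance needed = 0.1500+0.0200+0.0000 = 0.1700 m
sum ≈ 0.7350+6.0025+4.1600+0.1700 ≈ 11.0675 m = S ✓

v_R_max = 49/20 m/s = 2.4500 m/s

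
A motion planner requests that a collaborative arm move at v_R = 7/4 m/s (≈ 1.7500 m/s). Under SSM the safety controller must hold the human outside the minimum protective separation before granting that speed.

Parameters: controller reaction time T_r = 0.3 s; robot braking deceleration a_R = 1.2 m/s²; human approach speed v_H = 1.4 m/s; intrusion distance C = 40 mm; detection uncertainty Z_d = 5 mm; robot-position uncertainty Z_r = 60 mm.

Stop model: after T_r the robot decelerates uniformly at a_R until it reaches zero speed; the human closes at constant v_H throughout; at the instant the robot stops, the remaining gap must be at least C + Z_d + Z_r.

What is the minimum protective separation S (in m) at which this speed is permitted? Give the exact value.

S_min = 4193/960 m = 4.3677 m

braking lasts T_s = (7/4)/(6/5) = 1.4583 s
reaction-phase robot travel = 1.7500·0.3000 = 0.5250 m
robot covers 1.7500·1.4583 − ½·1.2000·1.4583² = 1.2760 m while stopping
human over T_r+T_s: 1.4000·(0.3000+1.4583) = 2.4617 m
C+Z_d+Z_r = 0.0400+0.0050+0.0600 = 0.1050 m
S_min ≈ 0.5250+1.2760+2.4617+0.1050  ⇒  S_min = 4193/960 m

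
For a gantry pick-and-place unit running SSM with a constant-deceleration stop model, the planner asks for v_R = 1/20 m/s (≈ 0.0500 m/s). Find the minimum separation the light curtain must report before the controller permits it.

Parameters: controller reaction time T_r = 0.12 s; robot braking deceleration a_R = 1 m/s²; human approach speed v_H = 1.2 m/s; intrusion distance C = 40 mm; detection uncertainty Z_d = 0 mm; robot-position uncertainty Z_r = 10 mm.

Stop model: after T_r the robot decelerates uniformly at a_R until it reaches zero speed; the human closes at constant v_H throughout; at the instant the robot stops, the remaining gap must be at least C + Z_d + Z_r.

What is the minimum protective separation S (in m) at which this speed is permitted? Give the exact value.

T_s = v_R/a_R = (1/20)/1 = 0.0500 s
robot covers v_R·T_r = 0.0500·0.1200 = 0.0060 m before braking
robot covers 0.0500·0.0500 − ½·1.0000·0.0500² = 0.0013 m while stopping
person approaches 1.2000·(0.1200+0.0500) = 0.2040 m
residual clearance needed = 0.0400+0.0000+0.0100 = 0.0500 m
S_min ≈ 0.0060+0.0013+0.2040+0.0500  ⇒  S_min = 209/800 m

S_min = 209/800 m = 0.2612 m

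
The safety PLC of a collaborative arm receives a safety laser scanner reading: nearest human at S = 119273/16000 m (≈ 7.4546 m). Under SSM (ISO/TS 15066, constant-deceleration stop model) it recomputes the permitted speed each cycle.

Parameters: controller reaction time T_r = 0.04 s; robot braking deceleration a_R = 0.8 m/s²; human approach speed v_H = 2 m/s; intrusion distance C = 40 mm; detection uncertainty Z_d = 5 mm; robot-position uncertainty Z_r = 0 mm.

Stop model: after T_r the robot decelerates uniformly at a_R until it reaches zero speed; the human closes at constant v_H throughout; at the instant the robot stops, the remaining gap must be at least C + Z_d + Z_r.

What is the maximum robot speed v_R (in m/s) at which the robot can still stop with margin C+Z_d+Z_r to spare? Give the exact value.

collect terms ⇒ (5/8)·v_R² + (127/50)·v_R + (-117273/16000) = 0
  disc = (127/50)² − 4·(5/8)·(-117273/16000) = 3964081/160000 ; √disc = 1991/400
  v_R = (−(127/50) + 1991/400) / (2·(5/8)) = 39/20 m/s
check:
braking lasts T_s = (39/20)/(4/5) = 2.4375 s
robot covers v_R·T_r = 1.9500·0.0400 = 0.0780 m before braking
braking distance = 1.9500²/(2·0.8000) = 2.3766 m
human over T_r+T_s: 2.0000·(0.0400+2.4375) = 4.9550 m
margins: 0.0400+0.0050+0.0000 = 0.0450 m
sum ≈ 0.0780+2.3766+4.9550+0.0450 ≈ 7.4546 m = S ✓

v_R_max = 39/20 m/s = 1.9500 m/s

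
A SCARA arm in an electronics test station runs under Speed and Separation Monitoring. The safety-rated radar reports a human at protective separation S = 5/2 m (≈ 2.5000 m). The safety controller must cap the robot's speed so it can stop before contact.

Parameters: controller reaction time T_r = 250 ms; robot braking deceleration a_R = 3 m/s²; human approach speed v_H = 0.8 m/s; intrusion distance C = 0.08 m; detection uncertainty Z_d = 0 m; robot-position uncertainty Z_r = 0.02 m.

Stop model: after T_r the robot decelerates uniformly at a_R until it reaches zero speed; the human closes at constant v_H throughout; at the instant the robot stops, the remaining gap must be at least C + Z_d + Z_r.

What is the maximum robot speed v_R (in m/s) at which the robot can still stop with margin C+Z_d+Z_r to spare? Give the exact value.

quadratic (1/6)·v² + (31/60)·v + (-11/5) = 0
  disc = (31/60)² − 4·(1/6)·(-11/5) = 6241/3600 ; √disc = 79/60
  v_R = (−(31/60) + 79/60) / (2·(1/6)) = 12/5 m/s
check:
braking lasts T_s = (12/5)/3 = 0.8000 s
robot in T_r: 2.4000·0.2500 = 0.6000 m
robot covers 2.4000·0.8000 − ½·3.0000·0.8000² = 0.9600 m while stopping
human closes 0.8000·1.0500 = 0.8400 m
C+Z_d+Z_r = 0.0800+0.0000+0.0200 = 0.1000 m
sum ≈ 0.6000+0.9600+0.8400+0.1000 ≈ 2.5000 m = S ✓

v_R_max = 12/5 m/s = 2.4000 m/s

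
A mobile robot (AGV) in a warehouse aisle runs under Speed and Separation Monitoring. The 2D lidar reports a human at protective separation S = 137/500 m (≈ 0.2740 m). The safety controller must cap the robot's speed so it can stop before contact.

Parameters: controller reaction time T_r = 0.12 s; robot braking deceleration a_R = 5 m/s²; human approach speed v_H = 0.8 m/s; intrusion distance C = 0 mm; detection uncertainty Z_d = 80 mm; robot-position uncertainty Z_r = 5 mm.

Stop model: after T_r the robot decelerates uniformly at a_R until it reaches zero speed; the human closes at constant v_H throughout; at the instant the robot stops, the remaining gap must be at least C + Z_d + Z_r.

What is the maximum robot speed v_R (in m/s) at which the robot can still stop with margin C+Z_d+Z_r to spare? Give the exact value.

v_R_max = 3/10 m/s = 0.3000 m/s

collect terms ⇒ (1/10)·v_R² + (7/25)·v_R + (-93/1000) = 0
  disc = (7/25)² − 4·(1/10)·(-93/1000) = 289/2500 ; √disc = 17/50
  v_R = (−(7/25) + 17/50) / (2·(1/10)) = 3/10 m/s
check:
T_s = v_R/a_R = (3/10)/5 = 0.0600 s
robot covers v_R·T_r = 0.3000·0.1200 = 0.0360 m before braking
robot covers 0.3000·0.0600 − ½·5.0000·0.0600² = 0.0090 m while stopping
human over T_r+T_s: 0.8000·(0.1200+0.0600) = 0.1440 m
margins: 0.0000+0.0800+0.0050 = 0.0850 m
sum ≈ 0.0360+0.0090+0.1440+0.0850 ≈ 0.2740 m = S ✓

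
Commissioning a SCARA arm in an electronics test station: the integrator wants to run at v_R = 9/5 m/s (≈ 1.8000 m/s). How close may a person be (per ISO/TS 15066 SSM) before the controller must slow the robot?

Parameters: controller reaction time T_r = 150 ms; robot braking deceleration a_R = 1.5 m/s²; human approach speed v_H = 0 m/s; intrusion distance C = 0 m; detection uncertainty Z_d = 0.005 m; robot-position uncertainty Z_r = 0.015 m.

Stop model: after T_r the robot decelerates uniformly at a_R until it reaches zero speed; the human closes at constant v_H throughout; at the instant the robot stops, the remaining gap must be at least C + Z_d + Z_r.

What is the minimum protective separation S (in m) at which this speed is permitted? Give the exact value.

S_min = 137/100 m = 1.3700 m

T_s = v_R/a_R = (9/5)/(3/2) = 1.2000 s
reaction-phase robot travel = 1.8000·0.1500 = 0.2700 m
robot covers 1.8000·1.2000 − ½·1.5000·1.2000² = 1.0800 m while stopping
person approaches 0.0000·(0.1500+1.2000) = 0.0000 m
C+Z_d+Z_r = 0.0000+0.0050+0.0150 = 0.0200 m
S_min ≈ 0.2700+1.0800+0.0000+0.0200  ⇒  S_min = 137/100 m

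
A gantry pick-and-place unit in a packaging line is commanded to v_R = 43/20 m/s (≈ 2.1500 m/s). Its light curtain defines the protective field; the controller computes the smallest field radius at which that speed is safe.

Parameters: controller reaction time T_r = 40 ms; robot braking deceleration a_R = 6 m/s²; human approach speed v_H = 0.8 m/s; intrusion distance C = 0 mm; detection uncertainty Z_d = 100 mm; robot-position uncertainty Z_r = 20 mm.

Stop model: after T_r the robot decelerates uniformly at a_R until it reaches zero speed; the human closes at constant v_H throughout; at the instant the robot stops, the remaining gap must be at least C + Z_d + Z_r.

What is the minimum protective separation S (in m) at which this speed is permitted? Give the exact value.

S_min = 7279/8000 m = 0.9099 m

braking lasts T_s = (43/20)/6 = 0.3583 s
reaction-phase robot travel = 2.1500·0.0400 = 0.0860 m
robot under decel: 2.1500²/(2·6.0000) = 0.3852 m
person approaches 0.8000·(0.0400+0.3583) = 0.3187 m
margins: 0.0000+0.1000+0.0200 = 0.1200 m
S_min ≈ 0.0860+0.3852+0.3187+0.1200  ⇒  S_min = 7279/8000 m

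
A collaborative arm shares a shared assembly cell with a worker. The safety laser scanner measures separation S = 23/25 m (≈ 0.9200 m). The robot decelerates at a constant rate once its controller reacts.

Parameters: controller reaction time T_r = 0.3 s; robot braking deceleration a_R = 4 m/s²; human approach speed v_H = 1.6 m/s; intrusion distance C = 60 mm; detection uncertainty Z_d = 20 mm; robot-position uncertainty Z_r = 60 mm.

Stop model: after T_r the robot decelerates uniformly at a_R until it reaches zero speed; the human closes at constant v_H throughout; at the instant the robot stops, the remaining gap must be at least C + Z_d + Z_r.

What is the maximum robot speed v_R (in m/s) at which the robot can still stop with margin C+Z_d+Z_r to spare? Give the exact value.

at the boundary: (1/8)·v² + (7/10)·v + (-3/10) = 0
  disc = (7/10)² − 4·(1/8)·(-3/10) = 16/25 ; √disc = 4/5
  v_R = (−(7/10) + 4/5) / (2·(1/8)) = 2/5 m/s
check:
T_s = v_R/a_R = (2/5)/4 = 0.1000 s
robot in T_r: 0.4000·0.3000 = 0.1200 m
robot under decel: 0.4000²/(2·4.0000) = 0.0200 m
person approaches 1.6000·(0.3000+0.1000) = 0.6400 m
margins: 0.0600+0.0200+0.0600 = 0.1400 m
sum ≈ 0.1200+0.0200+0.6400+0.1400 ≈ 0.9200 m = S ✓

v_R_max = 2/5 m/s = 0.4000 m/s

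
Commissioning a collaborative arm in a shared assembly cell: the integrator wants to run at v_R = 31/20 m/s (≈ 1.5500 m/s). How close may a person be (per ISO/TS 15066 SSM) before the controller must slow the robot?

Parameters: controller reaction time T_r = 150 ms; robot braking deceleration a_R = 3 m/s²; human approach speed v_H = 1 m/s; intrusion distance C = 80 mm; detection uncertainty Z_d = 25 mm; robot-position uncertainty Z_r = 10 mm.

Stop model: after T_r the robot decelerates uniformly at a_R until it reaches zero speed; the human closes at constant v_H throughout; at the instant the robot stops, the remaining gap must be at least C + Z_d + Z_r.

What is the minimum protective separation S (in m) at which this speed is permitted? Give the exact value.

S_min = 679/480 m = 1.4146 m

T_s = v_R/a_R = (31/20)/3 = 0.5167 s
robot covers v_R·T_r = 1.5500·0.1500 = 0.2325 m before braking
robot under decel: 1.5500²/(2·3.0000) = 0.4004 m
human over T_r+T_s: 1.0000·(0.1500+0.5167) = 0.6667 m
margins: 0.0800+0.0250+0.0100 = 0.1150 m
S_min ≈ 0.2325+0.4004+0.6667+0.1150  ⇒  S_min = 679/480 m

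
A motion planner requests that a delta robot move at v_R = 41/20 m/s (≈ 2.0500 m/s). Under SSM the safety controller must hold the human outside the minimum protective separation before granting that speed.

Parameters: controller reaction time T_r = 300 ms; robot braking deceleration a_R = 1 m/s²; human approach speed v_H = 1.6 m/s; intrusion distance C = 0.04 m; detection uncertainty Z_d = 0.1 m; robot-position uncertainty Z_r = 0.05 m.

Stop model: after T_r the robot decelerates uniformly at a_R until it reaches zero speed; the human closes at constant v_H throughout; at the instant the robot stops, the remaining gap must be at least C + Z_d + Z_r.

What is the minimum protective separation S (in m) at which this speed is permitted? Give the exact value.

braking lasts T_s = (41/20)/1 = 2.0500 s
reaction-phase robot travel = 2.0500·0.3000 = 0.6150 m
robot under decel: 2.0500²/(2·1.0000) = 2.1012 m
person approaches 1.6000·(0.3000+2.0500) = 3.7600 m
C+Z_d+Z_r = 0.0400+0.1000+0.0500 = 0.1900 m
S_min ≈ 0.6150+2.1012+3.7600+0.1900  ⇒  S_min = 5333/800 m

S_min = 5333/800 m = 6.6662 m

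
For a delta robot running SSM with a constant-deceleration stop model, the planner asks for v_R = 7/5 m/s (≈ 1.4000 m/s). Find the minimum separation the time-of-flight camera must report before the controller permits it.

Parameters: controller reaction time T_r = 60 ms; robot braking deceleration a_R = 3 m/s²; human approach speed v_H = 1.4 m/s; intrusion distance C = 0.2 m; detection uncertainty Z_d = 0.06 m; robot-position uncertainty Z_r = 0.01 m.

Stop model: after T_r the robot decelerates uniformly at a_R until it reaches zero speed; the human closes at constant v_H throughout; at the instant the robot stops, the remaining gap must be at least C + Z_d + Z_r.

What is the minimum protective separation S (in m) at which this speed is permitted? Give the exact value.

braking lasts T_s = (7/5)/3 = 0.4667 s
reaction-phase robot travel = 1.4000·0.0600 = 0.0840 m
robot under decel: 1.4000²/(2·3.0000) = 0.3267 m
person approaches 1.4000·(0.0600+0.4667) = 0.7373 m
residual clearance needed = 0.2000+0.0600+0.0100 = 0.2700 m
S_min ≈ 0.0840+0.3267+0.7373+0.2700  ⇒  S_min = 709/500 m

S_min = 709/500 m = 1.4180 m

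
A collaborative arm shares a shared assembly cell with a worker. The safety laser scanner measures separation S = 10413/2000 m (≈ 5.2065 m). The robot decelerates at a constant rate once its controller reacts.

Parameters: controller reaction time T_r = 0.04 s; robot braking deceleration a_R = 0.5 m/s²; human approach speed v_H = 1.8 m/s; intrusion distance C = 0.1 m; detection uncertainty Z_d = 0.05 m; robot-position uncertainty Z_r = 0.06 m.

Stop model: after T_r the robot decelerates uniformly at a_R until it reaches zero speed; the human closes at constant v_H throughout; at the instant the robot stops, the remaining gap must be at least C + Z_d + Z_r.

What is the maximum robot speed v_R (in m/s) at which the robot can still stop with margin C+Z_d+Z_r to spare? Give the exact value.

v_R_max = 21/20 m/s = 1.0500 m/s

collect terms ⇒ (1)·v_R² + (91/25)·v_R + (-9849/2000) = 0
  disc = (91/25)² − 4·(1)·(-9849/2000) = 82369/2500 ; √disc = 287/50
  v_R = (−(91/25) + 287/50) / (2·(1)) = 21/20 m/s
check:
braking lasts T_s = (21/20)/(1/2) = 2.1000 s
reaction-phase robot travel = 1.0500·0.0400 = 0.0420 m
robot under decel: 1.0500²/(2·0.5000) = 1.1025 m
human closes 1.8000·2.1400 = 3.8520 m
C+Z_d+Z_r = 0.1000+0.0500+0.0600 = 0.2100 m
sum ≈ 0.0420+1.1025+3.8520+0.2100 ≈ 5.2065 m = S ✓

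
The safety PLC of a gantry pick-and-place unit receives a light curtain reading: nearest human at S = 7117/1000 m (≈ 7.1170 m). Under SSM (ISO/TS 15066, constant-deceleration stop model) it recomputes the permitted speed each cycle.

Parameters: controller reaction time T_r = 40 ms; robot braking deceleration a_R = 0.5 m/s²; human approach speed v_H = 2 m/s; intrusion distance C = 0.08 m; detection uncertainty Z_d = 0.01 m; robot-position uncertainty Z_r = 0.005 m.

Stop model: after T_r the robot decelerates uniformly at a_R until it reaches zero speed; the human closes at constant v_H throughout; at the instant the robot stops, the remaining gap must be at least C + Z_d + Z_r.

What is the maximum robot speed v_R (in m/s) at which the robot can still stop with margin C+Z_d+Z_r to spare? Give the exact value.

at the boundary: (1)·v² + (101/25)·v + (-3471/500) = 0
  disc = (101/25)² − 4·(1)·(-3471/500) = 27556/625 ; √disc = 166/25
  v_R = (−(101/25) + 166/25) / (2·(1)) = 13/10 m/s
check:
braking lasts T_s = (13/10)/(1/2) = 2.6000 s
reaction-phase robot travel = 1.3000·0.0400 = 0.0520 m
robot covers 1.3000·2.6000 − ½·0.5000·2.6000² = 1.6900 m while stopping
human over T_r+T_s: 2.0000·(0.0400+2.6000) = 5.2800 m
C+Z_d+Z_r = 0.0800+0.0100+0.0050 = 0.0950 m
sum ≈ 0.0520+1.6900+5.2800+0.0950 ≈ 7.1170 m = S ✓

v_R_max = 13/10 m/s = 1.3000 m/s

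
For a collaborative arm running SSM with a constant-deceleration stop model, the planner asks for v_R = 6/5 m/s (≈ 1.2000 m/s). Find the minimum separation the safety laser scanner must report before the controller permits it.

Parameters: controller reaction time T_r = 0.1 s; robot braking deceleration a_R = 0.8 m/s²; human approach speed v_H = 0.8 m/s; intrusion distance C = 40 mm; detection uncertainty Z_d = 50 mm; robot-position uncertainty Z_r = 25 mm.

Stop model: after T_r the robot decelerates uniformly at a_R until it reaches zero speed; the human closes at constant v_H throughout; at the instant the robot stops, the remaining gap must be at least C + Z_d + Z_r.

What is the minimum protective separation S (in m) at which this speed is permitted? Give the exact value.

stop time T_s = (6/5)/(4/5) = 1.5000 s
robot in T_r: 1.2000·0.1000 = 0.1200 m
robot covers 1.2000·1.5000 − ½·0.8000·1.5000² = 0.9000 m while stopping
human closes 0.8000·1.6000 = 1.2800 m
C+Z_d+Z_r = 0.0400+0.0500+0.0250 = 0.1150 m
S_min ≈ 0.1200+0.9000+1.2800+0.1150  ⇒  S_min = 483/200 m

S_min = 483/200 m = 2.4150 m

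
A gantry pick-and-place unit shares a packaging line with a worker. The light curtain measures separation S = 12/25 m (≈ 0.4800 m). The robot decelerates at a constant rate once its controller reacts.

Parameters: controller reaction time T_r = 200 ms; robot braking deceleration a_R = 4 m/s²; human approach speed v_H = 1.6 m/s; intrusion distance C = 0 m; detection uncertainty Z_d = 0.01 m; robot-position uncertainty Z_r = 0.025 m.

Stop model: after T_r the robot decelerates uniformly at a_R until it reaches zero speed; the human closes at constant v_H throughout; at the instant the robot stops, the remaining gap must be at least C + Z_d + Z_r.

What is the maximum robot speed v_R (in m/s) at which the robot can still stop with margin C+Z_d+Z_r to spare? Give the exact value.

collect terms ⇒ (1/8)·v_R² + (3/5)·v_R + (-1/8) = 0
  disc = (3/5)² − 4·(1/8)·(-1/8) = 169/400 ; √disc = 13/20
  v_R = (−(3/5) + 13/20) / (2·(1/8)) = 1/5 m/s
check:
braking lasts T_s = (1/5)/4 = 0.0500 s
robot in T_r: 0.2000·0.2000 = 0.0400 m
robot under decel: 0.2000²/(2·4.0000) = 0.0050 m
person approaches 1.6000·(0.2000+0.0500) = 0.4000 m
C+Z_d+Z_r = 0.0000+0.0100+0.0250 = 0.0350 m
sum ≈ 0.0400+0.0050+0.4000+0.0350 ≈ 0.4800 m = S ✓

v_R_max = 1/5 m/s = 0.2000 m/s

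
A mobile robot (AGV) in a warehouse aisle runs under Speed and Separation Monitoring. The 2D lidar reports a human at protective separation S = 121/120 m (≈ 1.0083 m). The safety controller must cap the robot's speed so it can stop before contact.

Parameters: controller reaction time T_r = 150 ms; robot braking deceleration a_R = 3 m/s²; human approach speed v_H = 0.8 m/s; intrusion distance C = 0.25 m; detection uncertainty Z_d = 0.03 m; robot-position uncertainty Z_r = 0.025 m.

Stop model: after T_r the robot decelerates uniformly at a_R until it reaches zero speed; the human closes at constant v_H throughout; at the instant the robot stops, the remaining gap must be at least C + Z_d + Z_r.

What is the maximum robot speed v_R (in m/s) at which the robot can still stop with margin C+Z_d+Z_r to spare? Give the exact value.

collect terms ⇒ (1/6)·v_R² + (5/12)·v_R + (-7/12) = 0
  disc = (5/12)² − 4·(1/6)·(-7/12) = 9/16 ; √disc = 3/4
  v_R = (−(5/12) + 3/4) / (2·(1/6)) = 1 m/s
check:
stop time T_s = 1/3 = 0.3333 s
reaction-phase robot travel = 1.0000·0.1500 = 0.1500 m
robot covers 1.0000·0.3333 − ½·3.0000·0.3333² = 0.1667 m while stopping
human closes 0.8000·0.4833 = 0.3867 m
residual clearance needed = 0.2500+0.0300+0.0250 = 0.3050 m
sum ≈ 0.1500+0.1667+0.3867+0.3050 ≈ 1.0083 m = S ✓

v_R_max = 1 m/s = 1.0000 m/s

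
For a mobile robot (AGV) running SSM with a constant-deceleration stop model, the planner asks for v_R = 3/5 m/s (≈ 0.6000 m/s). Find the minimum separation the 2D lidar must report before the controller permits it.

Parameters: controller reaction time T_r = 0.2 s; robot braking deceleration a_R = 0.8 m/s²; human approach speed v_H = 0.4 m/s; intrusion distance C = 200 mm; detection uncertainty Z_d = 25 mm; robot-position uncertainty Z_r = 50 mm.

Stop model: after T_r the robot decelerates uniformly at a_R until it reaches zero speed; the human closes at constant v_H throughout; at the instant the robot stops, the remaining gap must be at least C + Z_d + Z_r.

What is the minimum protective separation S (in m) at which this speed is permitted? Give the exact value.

T_s = v_R/a_R = (3/5)/(4/5) = 0.7500 s
reaction-phase robot travel = 0.6000·0.2000 = 0.1200 m
braking distance = 0.6000²/(2·0.8000) = 0.2250 m
human closes 0.4000·0.9500 = 0.3800 m
margins: 0.2000+0.0250+0.0500 = 0.2750 m
S_min ≈ 0.1200+0.2250+0.3800+0.2750  ⇒  S_min = 1 m

S_min = 1 m = 1.0000 m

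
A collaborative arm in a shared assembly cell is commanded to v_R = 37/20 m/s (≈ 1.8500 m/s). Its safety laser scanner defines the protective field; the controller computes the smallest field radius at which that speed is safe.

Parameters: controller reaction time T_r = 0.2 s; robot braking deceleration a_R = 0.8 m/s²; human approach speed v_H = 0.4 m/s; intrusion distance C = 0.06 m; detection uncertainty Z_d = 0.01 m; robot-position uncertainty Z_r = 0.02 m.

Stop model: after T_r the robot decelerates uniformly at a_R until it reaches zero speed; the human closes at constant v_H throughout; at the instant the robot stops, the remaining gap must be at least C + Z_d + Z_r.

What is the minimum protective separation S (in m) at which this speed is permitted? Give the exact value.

S_min = 11533/3200 m = 3.6041 m

stop time T_s = (37/20)/(4/5) = 2.3125 s
robot in T_r: 1.8500·0.2000 = 0.3700 m
robot covers 1.8500·2.3125 − ½·0.8000·2.3125² = 2.1391 m while stopping
human over T_r+T_s: 0.4000·(0.2000+2.3125) = 1.0050 m
residual clearance needed = 0.0600+0.0100+0.0200 = 0.0900 m
S_min ≈ 0.3700+2.1391+1.0050+0.0900  ⇒  S_min = 11533/3200 m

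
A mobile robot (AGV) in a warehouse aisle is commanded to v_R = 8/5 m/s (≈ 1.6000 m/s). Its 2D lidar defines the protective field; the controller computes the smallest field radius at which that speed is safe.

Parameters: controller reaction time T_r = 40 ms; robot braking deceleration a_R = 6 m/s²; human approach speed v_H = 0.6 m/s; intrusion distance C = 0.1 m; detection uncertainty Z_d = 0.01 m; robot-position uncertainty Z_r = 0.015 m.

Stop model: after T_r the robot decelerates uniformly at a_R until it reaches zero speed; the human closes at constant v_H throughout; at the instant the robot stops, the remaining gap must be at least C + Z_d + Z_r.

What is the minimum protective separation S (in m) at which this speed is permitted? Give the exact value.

S_min = 1759/3000 m = 0.5863 m

braking lasts T_s = (8/5)/6 = 0.2667 s
robot in T_r: 1.6000·0.0400 = 0.0640 m
robot under decel: 1.6000²/(2·6.0000) = 0.2133 m
human closes 0.6000·0.3067 = 0.1840 m
C+Z_d+Z_r = 0.1000+0.0100+0.0150 = 0.1250 m
S_min ≈ 0.0640+0.2133+0.1840+0.1250  ⇒  S_min = 1759/3000 m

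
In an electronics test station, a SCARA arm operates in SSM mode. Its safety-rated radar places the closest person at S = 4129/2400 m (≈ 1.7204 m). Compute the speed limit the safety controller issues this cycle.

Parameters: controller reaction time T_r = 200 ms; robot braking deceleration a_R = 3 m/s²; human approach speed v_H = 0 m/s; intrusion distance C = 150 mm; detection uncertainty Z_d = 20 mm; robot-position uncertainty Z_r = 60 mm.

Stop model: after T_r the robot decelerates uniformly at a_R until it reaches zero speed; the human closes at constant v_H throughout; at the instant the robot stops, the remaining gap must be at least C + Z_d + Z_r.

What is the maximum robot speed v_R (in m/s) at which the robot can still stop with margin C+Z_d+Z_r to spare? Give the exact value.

v_R_max = 49/20 m/s = 2.4500 m/s

quadratic (1/6)·v² + (1/5)·v + (-3577/2400) = 0
  disc = (1/5)² − 4·(1/6)·(-3577/2400) = 3721/3600 ; √disc = 61/60
  v_R = (−(1/5) + 61/60) / (2·(1/6)) = 49/20 m/s
check:
braking lasts T_s = (49/20)/3 = 0.8167 s
robot in T_r: 2.4500·0.2000 = 0.4900 m
braking distance = 2.4500²/(2·3.0000) = 1.0004 m
person approaches 0.0000·(0.2000+0.8167) = 0.0000 m
residual clearance needed = 0.1500+0.0200+0.0600 = 0.2300 m
sum ≈ 0.4900+1.0004+0.0000+0.2300 ≈ 1.7204 m = S ✓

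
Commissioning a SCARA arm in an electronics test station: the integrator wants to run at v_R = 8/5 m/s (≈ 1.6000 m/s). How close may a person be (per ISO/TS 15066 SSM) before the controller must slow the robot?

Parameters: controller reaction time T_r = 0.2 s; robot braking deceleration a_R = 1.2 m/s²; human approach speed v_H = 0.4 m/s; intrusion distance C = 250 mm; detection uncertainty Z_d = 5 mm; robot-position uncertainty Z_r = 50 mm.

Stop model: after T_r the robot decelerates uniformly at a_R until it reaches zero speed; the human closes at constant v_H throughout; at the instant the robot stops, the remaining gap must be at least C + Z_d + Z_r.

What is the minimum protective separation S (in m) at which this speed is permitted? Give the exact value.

braking lasts T_s = (8/5)/(6/5) = 1.3333 s
robot covers v_R·T_r = 1.6000·0.2000 = 0.3200 m before braking
robot under decel: 1.6000²/(2·1.2000) = 1.0667 m
person approaches 0.4000·(0.2000+1.3333) = 0.6133 m
C+Z_d+Z_r = 0.2500+0.0050+0.0500 = 0.3050 m
S_min ≈ 0.3200+1.0667+0.6133+0.3050  ⇒  S_min = 461/200 m

S_min = 461/200 m = 2.3050 m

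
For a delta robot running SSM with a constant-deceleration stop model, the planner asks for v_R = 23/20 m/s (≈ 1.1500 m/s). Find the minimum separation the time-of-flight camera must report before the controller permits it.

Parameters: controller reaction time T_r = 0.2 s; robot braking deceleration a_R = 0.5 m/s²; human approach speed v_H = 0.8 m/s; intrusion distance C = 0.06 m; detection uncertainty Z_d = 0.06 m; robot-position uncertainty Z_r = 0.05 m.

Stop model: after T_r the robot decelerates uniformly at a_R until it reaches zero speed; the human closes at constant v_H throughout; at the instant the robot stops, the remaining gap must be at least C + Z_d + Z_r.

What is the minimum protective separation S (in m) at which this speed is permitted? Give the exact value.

T_s = v_R/a_R = (23/20)/(1/2) = 2.3000 s
robot in T_r: 1.1500·0.2000 = 0.2300 m
robot under decel: 1.1500²/(2·0.5000) = 1.3225 m
person approaches 0.8000·(0.2000+2.3000) = 2.0000 m
C+Z_d+Z_r = 0.0600+0.0600+0.0500 = 0.1700 m
S_min ≈ 0.2300+1.3225+2.0000+0.1700  ⇒  S_min = 1489/400 m

S_min = 1489/400 m = 3.7225 m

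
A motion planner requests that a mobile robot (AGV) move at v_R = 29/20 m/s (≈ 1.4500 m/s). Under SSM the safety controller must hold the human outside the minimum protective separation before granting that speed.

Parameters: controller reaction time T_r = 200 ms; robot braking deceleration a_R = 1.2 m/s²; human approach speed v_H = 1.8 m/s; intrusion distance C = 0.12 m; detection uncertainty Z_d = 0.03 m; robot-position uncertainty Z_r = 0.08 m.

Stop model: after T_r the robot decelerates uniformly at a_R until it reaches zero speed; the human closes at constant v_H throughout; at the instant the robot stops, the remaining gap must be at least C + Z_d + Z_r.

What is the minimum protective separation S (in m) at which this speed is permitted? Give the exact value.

stop time T_s = (29/20)/(6/5) = 1.2083 s
robot covers v_R·T_r = 1.4500·0.2000 = 0.2900 m before braking
robot covers 1.4500·1.2083 − ½·1.2000·1.2083² = 0.8760 m while stopping
human over T_r+T_s: 1.8000·(0.2000+1.2083) = 2.5350 m
C+Z_d+Z_r = 0.1200+0.0300+0.0800 = 0.2300 m
S_min ≈ 0.2900+0.8760+2.5350+0.2300  ⇒  S_min = 18869/4800 m

S_min = 18869/4800 m = 3.9310 m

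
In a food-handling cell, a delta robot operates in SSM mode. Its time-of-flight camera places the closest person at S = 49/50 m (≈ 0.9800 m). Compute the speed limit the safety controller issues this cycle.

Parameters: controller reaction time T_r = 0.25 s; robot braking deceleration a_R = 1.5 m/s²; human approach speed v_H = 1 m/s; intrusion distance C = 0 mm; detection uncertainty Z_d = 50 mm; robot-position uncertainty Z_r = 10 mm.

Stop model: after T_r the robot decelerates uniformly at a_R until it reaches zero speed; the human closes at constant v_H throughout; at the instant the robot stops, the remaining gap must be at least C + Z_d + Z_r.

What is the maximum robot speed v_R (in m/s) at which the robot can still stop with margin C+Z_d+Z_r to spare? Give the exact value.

collect terms ⇒ (1/3)·v_R² + (11/12)·v_R + (-67/100) = 0
  disc = (11/12)² − 4·(1/3)·(-67/100) = 6241/3600 ; √disc = 79/60
  v_R = (−(11/12) + 79/60) / (2·(1/3)) = 3/5 m/s
check:
braking lasts T_s = (3/5)/(3/2) = 0.4000 s
reaction-phase robot travel = 0.6000·0.2500 = 0.1500 m
braking distance = 0.6000²/(2·1.5000) = 0.1200 m
human closes 1.0000·0.6500 = 0.6500 m
C+Z_d+Z_r = 0.0000+0.0500+0.0100 = 0.0600 m
sum ≈ 0.1500+0.1200+0.6500+0.0600 ≈ 0.9800 m = S ✓

v_R_max = 3/5 m/s = 0.6000 m/s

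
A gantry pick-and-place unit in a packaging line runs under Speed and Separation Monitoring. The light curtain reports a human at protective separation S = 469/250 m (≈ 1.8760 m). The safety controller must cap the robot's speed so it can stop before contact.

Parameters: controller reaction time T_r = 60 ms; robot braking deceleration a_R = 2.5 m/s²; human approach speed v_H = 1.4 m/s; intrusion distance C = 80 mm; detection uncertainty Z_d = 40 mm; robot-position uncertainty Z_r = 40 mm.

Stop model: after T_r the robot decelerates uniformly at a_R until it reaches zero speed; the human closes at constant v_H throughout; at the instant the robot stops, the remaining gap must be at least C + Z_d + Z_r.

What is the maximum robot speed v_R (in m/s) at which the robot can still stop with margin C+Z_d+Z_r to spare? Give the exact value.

collect terms ⇒ (1/5)·v_R² + (31/50)·v_R + (-204/125) = 0
  disc = (31/50)² − 4·(1/5)·(-204/125) = 169/100 ; √disc = 13/10
  v_R = (−(31/50) + 13/10) / (2·(1/5)) = 17/10 m/s
check:
T_s = v_R/a_R = (17/10)/(5/2) = 0.6800 s
reaction-phase robot travel = 1.7000·0.0600 = 0.1020 m
robot under decel: 1.7000²/(2·2.5000) = 0.5780 m
person approaches 1.4000·(0.0600+0.6800) = 1.0360 m
residual clearance needed = 0.0800+0.0400+0.0400 = 0.1600 m
sum ≈ 0.1020+0.5780+1.0360+0.1600 ≈ 1.8760 m = S ✓

v_R_max = 17/10 m/s = 1.7000 m/s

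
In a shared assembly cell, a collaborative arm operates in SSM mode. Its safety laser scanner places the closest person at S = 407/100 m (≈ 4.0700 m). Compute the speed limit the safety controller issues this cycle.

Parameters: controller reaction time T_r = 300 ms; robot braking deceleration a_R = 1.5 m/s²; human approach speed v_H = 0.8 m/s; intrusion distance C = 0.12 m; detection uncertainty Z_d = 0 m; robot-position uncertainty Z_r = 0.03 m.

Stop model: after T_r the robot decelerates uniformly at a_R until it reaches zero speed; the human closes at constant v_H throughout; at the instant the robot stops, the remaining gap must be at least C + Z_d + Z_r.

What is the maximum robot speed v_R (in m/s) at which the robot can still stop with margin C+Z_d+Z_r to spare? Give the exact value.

v_R_max = 23/10 m/s = 2.3000 m/s

quadratic (1/3)·v² + (5/6)·v + (-92/25) = 0
  disc = (5/6)² − 4·(1/3)·(-92/25) = 5041/900 ; √disc = 71/30
  v_R = (−(5/6) + 71/30) / (2·(1/3)) = 23/10 m/s
check:
T_s = v_R/a_R = (23/10)/(3/2) = 1.5333 s
robot covers v_R·T_r = 2.3000·0.3000 = 0.6900 m before braking
robot under decel: 2.3000²/(2·1.5000) = 1.7633 m
person approaches 0.8000·(0.3000+1.5333) = 1.4667 m
residual clearance needed = 0.1200+0.0000+0.0300 = 0.1500 m
sum ≈ 0.6900+1.7633+1.4667+0.1500 ≈ 4.0700 m = S ✓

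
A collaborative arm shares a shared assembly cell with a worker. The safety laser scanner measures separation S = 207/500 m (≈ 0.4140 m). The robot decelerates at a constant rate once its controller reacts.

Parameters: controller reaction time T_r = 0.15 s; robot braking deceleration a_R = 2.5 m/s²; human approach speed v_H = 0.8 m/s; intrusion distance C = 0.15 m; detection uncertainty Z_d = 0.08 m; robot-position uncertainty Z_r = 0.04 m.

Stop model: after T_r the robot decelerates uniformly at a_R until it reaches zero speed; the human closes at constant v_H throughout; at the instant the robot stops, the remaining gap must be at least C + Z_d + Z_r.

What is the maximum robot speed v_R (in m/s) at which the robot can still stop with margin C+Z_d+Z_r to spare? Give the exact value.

quadratic (1/5)·v² + (47/100)·v + (-3/125) = 0
  disc = (47/100)² − 4·(1/5)·(-3/125) = 2401/10000 ; √disc = 49/100
  v_R = (−(47/100) + 49/100) / (2·(1/5)) = 1/20 m/s
check:
stop time T_s = (1/20)/(5/2) = 0.0200 s
robot in T_r: 0.0500·0.1500 = 0.0075 m
robot covers 0.0500·0.0200 − ½·2.5000·0.0200² = 0.0005 m while stopping
human over T_r+T_s: 0.8000·(0.1500+0.0200) = 0.1360 m
C+Z_d+Z_r = 0.1500+0.0800+0.0400 = 0.2700 m
sum ≈ 0.0075+0.0005+0.1360+0.2700 ≈ 0.4140 m = S ✓

v_R_max = 1/20 m/s = 0.0500 m/s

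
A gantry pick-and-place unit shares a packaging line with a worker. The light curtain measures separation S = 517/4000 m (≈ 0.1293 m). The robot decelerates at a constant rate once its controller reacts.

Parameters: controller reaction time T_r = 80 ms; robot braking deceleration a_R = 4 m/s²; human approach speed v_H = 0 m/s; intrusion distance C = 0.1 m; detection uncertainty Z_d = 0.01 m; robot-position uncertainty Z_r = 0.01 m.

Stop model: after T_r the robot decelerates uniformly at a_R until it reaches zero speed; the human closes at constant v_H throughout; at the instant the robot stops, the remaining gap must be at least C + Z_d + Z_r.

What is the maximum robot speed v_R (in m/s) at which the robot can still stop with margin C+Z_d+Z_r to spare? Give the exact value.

v_R_max = 1/10 m/s = 0.1000 m/s

quadratic (1/8)·v² + (2/25)·v + (-37/4000) = 0
  disc = (2/25)² − 4·(1/8)·(-37/4000) = 441/40000 ; √disc = 21/200
  v_R = (−(2/25) + 21/200) / (2·(1/8)) = 1/10 m/s
check:
stop time T_s = (1/10)/4 = 0.0250 s
robot covers v_R·T_r = 0.1000·0.0800 = 0.0080 m before braking
braking distance = 0.1000²/(2·4.0000) = 0.0013 m
human over T_r+T_s: 0.0000·(0.0800+0.0250) = 0.0000 m
C+Z_d+Z_r = 0.1000+0.0100+0.0100 = 0.1200 m
sum ≈ 0.0080+0.0013+0.0000+0.1200 ≈ 0.1293 m = S ✓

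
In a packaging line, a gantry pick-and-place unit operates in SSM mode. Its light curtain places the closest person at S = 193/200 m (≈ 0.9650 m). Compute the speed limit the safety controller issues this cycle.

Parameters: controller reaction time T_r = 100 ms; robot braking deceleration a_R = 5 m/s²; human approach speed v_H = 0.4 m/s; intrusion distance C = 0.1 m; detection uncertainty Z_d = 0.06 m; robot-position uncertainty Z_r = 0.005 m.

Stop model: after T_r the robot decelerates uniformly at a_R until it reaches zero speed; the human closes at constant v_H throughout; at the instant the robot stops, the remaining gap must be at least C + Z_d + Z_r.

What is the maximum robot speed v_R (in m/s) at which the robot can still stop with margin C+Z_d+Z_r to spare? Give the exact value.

collect terms ⇒ (1/10)·v_R² + (9/50)·v_R + (-19/25) = 0
  disc = (9/50)² − 4·(1/10)·(-19/25) = 841/2500 ; √disc = 29/50
  v_R = (−(9/50) + 29/50) / (2·(1/10)) = 2 m/s
check:
stop time T_s = 2/5 = 0.4000 s
robot covers v_R·T_r = 2.0000·0.1000 = 0.2000 m before braking
braking distance = 2.0000²/(2·5.0000) = 0.4000 m
human closes 0.4000·0.5000 = 0.2000 m
C+Z_d+Z_r = 0.1000+0.0600+0.0050 = 0.1650 m
sum ≈ 0.2000+0.4000+0.2000+0.1650 ≈ 0.9650 m = S ✓

v_R_max = 2 m/s = 2.0000 m/s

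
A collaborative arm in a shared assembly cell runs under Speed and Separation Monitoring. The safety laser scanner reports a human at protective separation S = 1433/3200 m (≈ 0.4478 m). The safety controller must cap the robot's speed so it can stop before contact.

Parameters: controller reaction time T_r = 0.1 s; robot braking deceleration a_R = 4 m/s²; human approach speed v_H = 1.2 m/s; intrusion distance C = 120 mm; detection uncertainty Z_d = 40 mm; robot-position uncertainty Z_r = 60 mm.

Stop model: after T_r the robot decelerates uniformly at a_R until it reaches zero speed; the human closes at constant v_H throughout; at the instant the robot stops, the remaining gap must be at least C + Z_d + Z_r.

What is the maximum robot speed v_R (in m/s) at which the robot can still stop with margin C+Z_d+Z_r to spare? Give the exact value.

quadratic (1/8)·v² + (2/5)·v + (-69/640) = 0
  disc = (2/5)² − 4·(1/8)·(-69/640) = 1369/6400 ; √disc = 37/80
  v_R = (−(2/5) + 37/80) / (2·(1/8)) = 1/4 m/s
check:
braking lasts T_s = (1/4)/4 = 0.0625 s
robot covers v_R·T_r = 0.2500·0.1000 = 0.0250 m before braking
robot under decel: 0.2500²/(2·4.0000) = 0.0078 m
human over T_r+T_s: 1.2000·(0.1000+0.0625) = 0.1950 m
residual clearance needed = 0.1200+0.0400+0.0600 = 0.2200 m
sum ≈ 0.0250+0.0078+0.1950+0.2200 ≈ 0.4478 m = S ✓

v_R_max = 1/4 m/s = 0.2500 m/s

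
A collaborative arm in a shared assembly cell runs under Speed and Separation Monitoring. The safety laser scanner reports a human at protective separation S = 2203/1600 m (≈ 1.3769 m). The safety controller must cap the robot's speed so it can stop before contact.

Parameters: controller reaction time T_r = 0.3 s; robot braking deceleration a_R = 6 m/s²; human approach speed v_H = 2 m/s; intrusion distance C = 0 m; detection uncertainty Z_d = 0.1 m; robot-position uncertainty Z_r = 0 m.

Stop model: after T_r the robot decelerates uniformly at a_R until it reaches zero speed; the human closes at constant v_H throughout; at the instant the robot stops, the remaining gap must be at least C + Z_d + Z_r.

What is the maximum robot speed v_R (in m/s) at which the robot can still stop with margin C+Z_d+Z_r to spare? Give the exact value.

v_R_max = 19/20 m/s = 0.9500 m/s

at the boundary: (1/12)·v² + (19/30)·v + (-1083/1600) = 0
  disc = (19/30)² − 4·(1/12)·(-1083/1600) = 361/576 ; √disc = 19/24
  v_R = (−(19/30) + 19/24) / (2·(1/12)) = 19/20 m/s
check:
braking lasts T_s = (19/20)/6 = 0.1583 s
robot covers v_R·T_r = 0.9500·0.3000 = 0.2850 m before braking
robot under decel: 0.9500²/(2·6.0000) = 0.0752 m
human closes 2.0000·0.4583 = 0.9167 m
residual clearance needed = 0.0000+0.1000+0.0000 = 0.1000 m
sum ≈ 0.2850+0.0752+0.9167+0.1000 ≈ 1.3769 m = S ✓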